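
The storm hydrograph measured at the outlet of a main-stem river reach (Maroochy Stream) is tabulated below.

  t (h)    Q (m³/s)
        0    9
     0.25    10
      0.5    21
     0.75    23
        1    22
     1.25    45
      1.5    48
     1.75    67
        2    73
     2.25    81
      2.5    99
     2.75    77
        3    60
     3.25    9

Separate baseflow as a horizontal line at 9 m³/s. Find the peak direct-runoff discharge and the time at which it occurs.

Subtracting baseflow gives direct-runoff ordinates: 0.0, 1.0, 12.0, 14.0, 13.0, 36.0, 39.0, 58.0, 64.0, 72.0, 90.0, 68.0, 51.0, 0.0 m³/s.
The maximum is 90.0 m³/s, occurring at the reading for t = 2.5 h.

Q_p = 90.0 m³/s at t = 2.5 h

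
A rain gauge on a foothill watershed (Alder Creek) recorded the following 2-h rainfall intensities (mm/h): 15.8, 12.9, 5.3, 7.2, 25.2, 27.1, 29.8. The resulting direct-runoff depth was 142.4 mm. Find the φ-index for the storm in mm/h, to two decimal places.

φ ≈ 7.92 mm/h

Only the 5 blocks with intensity above φ contribute runoff: 15.8, 12.9, 25.2, 27.1, 29.8 mm/h.
Σ(I−φ)·Δt = d  ⇒  (15.8+12.9+25.2+27.1+29.8 − 5φ)·2 = 142.4
φ = (110.8 − 142.4/2) / 5 = 7.92 mm/h.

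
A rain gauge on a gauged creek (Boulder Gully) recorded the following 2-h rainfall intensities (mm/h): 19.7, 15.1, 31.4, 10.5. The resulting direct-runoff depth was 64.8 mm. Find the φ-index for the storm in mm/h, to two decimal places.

φ ≈ 11.27 mm/h

Only the 3 blocks with intensity above φ contribute runoff: 19.7, 15.1, 31.4 mm/h.
Σ(I−φ)·Δt = d  ⇒  (19.7+15.1+31.4 − 3φ)·2 = 64.8
φ = (66.20 − 64.8/2) / 3 = 11.27 mm/h.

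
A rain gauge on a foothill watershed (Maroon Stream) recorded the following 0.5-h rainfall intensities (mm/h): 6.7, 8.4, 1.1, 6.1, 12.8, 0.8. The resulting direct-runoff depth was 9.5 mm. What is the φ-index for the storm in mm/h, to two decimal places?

Only the 4 blocks with intensity above φ contribute runoff: 6.7, 8.4, 6.1, 12.8 mm/h.
Σ(I−φ)·Δt = d  ⇒  (6.7+8.4+6.1+12.8 − 4φ)·0.5 = 9.5
φ = (34.00 − 9.5/0.5) / 4 = 3.75 mm/h.

φ ≈ 3.75 mm/h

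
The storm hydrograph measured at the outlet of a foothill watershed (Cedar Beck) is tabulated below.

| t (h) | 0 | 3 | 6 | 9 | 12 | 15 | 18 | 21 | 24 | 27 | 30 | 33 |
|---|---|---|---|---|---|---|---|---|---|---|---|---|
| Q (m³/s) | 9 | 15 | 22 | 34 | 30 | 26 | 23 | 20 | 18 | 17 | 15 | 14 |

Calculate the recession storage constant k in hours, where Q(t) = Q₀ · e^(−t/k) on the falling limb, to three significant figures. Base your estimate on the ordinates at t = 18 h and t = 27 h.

k ≈ 29.8 h

On the falling limb, Q drops from 23 to 17 m³/s between t = 18 h and t = 27 h (Δt = 9 h).
k = −Δt / ln(Q₂/Q₁) = −9 / ln(17/23) = 29.8 h.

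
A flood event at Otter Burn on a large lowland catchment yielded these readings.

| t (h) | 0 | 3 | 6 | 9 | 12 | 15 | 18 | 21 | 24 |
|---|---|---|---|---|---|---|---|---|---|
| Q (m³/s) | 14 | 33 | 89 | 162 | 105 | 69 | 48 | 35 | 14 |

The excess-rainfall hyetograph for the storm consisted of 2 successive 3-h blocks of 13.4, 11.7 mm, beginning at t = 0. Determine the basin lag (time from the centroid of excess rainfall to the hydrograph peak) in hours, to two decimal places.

Centroid of excess rainfall: t_c = Σ P_i·t̄_i / ΣP_i = 2.8984 h (block centres at 1.5, 4.5 h).
Hydrograph peak occurs at t = 9 h, so basin lag t_L = 9 − 2.8984 = 6.10 h.

t_L ≈ 6.10 h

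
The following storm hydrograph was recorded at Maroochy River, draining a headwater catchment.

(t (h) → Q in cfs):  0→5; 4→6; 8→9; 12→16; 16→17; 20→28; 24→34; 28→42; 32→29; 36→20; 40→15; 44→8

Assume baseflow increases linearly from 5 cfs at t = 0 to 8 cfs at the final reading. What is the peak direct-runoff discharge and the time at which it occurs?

Q_p = 35.09 cfs at t = 28 h

Subtracting baseflow gives direct-runoff ordinates: 0.00, 0.73, 3.45, 10.18, 10.91, 21.64, 27.36, 35.09, 21.82, 12.55, 7.27, 0.00 cfs.
The maximum is 35.09 cfs, occurring at the reading for t = 28 h.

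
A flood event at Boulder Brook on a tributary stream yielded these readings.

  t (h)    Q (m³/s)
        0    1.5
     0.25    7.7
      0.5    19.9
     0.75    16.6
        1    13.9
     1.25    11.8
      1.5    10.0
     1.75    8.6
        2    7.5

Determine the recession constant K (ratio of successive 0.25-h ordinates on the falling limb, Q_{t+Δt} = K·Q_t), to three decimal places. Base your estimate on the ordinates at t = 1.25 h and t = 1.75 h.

Using the recession-limb readings at t = 1.25 h and t = 1.75 h: Q falls from 11.8 to 8.6 m³/s over 2 intervals.
K = (Q₂/Q₁)^(1/2) = (8.6/11.8)^(1/2) = 0.854.

K ≈ 0.854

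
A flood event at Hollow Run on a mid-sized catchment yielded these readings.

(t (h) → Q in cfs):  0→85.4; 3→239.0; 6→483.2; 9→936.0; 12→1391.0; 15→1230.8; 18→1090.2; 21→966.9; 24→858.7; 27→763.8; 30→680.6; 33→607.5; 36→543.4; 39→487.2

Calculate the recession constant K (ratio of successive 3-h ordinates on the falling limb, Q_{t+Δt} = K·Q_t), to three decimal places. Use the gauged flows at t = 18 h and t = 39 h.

K ≈ 0.891

Using the recession-limb readings at t = 18 h and t = 39 h: Q falls from 1090.2 to 487.2 cfs over 7 intervals.
K = (Q₂/Q₁)^(1/7) = (487.2/1090.2)^(1/7) = 0.891.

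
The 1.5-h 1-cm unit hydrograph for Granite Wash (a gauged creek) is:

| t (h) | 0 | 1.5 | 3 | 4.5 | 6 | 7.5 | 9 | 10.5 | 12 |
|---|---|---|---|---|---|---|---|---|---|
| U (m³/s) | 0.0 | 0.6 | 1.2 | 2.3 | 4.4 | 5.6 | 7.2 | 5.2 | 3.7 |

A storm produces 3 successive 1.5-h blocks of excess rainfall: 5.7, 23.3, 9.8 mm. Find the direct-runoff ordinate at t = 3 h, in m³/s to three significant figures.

By discrete convolution, Q_j = Σ (P_i / 10 mm) · U_{j−i}.
At t = 3 h (j=2): Q = (5.7/10)·1.2 + (23.3/10)·0.6 + (9.8/10)·0.0 = 2.08 m³/s.

Q ≈ 2.08 m³/s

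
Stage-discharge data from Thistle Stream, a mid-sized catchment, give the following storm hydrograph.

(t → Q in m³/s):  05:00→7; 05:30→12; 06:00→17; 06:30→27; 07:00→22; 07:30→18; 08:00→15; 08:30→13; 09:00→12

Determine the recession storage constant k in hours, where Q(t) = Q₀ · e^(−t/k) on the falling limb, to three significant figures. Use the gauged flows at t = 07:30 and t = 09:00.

k ≈ 3.70 h

On the falling limb, Q drops from 18 to 12 m³/s between t = 07:30 and t = 09:00 (Δt = 1.5 h).
k = −Δt / ln(Q₂/Q₁) = −1.5 / ln(12/18) = 3.70 h.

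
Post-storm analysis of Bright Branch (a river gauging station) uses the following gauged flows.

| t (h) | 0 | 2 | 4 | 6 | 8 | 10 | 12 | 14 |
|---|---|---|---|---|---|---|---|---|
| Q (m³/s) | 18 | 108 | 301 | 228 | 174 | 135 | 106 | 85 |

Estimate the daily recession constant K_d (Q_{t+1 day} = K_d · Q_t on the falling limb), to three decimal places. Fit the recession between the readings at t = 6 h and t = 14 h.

K_d ≈ 0.052

Between t = 6 h and t = 14 h the flow falls from 228 to 85 m³/s over 4×2 h = 8 h.
Per-interval ratio K = (85/228)^(1/4) = 0.7814; K_d = K^(24/2) = 0.052.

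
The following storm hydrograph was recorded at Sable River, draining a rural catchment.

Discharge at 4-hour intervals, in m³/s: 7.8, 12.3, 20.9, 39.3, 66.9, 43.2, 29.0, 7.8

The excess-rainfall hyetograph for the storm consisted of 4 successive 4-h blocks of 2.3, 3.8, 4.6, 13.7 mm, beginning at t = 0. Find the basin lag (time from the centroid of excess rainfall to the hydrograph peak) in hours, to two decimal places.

Centroid of excess rainfall: t_c = Σ P_i·t̄_i / ΣP_i = 10.8689 h (block centres at 2, 6, 10, 14 h).
Hydrograph peak occurs at t = 16 h, so basin lag t_L = 16 − 10.8689 = 5.13 h.

t_L ≈ 5.13 h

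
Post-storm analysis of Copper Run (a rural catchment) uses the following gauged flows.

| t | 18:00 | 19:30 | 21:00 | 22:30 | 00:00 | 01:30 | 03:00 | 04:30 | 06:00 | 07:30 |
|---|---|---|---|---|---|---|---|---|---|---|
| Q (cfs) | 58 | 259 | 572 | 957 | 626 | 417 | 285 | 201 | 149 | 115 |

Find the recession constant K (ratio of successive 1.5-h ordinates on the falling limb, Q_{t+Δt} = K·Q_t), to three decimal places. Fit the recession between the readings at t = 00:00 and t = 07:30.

Using the recession-limb readings at t = 00:00 and t = 07:30: Q falls from 626 to 115 cfs over 5 intervals.
K = (Q₂/Q₁)^(1/5) = (115/626)^(1/5) = 0.713.

K ≈ 0.713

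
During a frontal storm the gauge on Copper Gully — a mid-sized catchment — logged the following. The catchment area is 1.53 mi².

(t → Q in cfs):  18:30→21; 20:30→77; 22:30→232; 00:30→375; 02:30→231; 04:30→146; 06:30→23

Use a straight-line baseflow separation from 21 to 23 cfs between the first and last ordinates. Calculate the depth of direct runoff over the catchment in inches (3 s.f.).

d ≈ 1.93 in

Direct runoff: 0.00, 55.67, 210.33, 353.00, 208.67, 123.33, 0.00 cfs; ΣQ_DR = 951.0 cfs.
V = ΣQ_DR · Δt = 951.0 × 7200 s = 6.847 × 10^6 ft³.
Over A = 1.53 mi², depth = V / A = 1.93 in.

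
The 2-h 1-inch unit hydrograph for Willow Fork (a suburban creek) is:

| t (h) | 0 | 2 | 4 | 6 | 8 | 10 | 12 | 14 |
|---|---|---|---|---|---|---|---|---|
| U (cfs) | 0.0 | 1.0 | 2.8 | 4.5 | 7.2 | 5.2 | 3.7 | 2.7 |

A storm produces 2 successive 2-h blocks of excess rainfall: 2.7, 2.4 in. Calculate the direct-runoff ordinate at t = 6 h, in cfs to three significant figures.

By discrete convolution, Q_j = Σ (P_i / 1 in) · U_{j−i}.
At t = 6 h (j=3): Q = (2.7/1)·4.5 + (2.4/1)·2.8 = 18.9 cfs.

Q ≈ 18.9 cfs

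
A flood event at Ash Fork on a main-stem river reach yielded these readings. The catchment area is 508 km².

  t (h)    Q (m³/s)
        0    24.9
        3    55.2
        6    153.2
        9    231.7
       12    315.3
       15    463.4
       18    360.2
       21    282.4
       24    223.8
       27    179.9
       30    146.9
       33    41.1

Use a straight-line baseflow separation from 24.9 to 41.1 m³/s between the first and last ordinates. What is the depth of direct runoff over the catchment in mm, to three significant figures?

d ≈ 44.3 mm

Direct runoff: 0.00, 28.83, 125.35, 202.38, 284.51, 431.14, 326.46, 247.19, 187.12, 141.75, 107.27, 0.00 m³/s; ΣQ_DR = 2082 m³/s.
V = ΣQ_DR · Δt = 2082 × 10800 s = 2.249 × 10^7 m³.
Over A = 508 km², depth = V / A = 44.3 mm.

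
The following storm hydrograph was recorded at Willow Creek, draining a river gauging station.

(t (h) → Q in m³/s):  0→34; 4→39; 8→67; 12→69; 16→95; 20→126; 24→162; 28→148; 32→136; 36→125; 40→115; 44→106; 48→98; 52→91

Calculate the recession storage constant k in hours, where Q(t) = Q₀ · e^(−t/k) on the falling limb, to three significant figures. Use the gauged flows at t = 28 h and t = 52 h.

k ≈ 49.3 h

On the falling limb, Q drops from 148 to 91 m³/s between t = 28 h and t = 52 h (Δt = 24 h).
k = −Δt / ln(Q₂/Q₁) = −24 / ln(91/148) = 49.3 h.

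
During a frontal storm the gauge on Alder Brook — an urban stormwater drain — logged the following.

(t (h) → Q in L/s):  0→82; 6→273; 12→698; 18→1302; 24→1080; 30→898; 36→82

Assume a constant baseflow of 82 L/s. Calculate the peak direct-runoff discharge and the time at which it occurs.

Q_p = 1220.0 L/s at t = 18 h

Subtracting baseflow gives direct-runoff ordinates: 0.0, 191.0, 616.0, 1220.0, 998.0, 816.0, 0.0 L/s.
The maximum is 1220.0 L/s, occurring at the reading for t = 18 h.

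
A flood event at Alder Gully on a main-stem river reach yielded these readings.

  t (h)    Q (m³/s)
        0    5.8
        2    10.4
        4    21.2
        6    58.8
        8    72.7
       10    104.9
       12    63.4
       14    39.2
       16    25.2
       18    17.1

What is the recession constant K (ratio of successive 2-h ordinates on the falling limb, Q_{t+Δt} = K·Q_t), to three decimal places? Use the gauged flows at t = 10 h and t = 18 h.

K ≈ 0.635

Using the recession-limb readings at t = 10 h and t = 18 h: Q falls from 104.9 to 17.1 m³/s over 4 intervals.
K = (Q₂/Q₁)^(1/4) = (17.1/104.9)^(1/4) = 0.635.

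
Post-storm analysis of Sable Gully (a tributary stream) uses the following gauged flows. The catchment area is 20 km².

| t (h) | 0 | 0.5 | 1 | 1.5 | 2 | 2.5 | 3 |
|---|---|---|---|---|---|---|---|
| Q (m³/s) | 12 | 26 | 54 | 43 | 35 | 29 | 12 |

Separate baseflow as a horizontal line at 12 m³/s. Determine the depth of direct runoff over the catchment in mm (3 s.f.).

d ≈ 11.4 mm

Direct runoff: 0.0, 14.0, 42.0, 31.0, 23.0, 17.0, 0.0 m³/s; ΣQ_DR = 127.0 m³/s.
V = ΣQ_DR · Δt = 127.0 × 1800 s = 2.286 × 10^5 m³.
Over A = 20 km², depth = V / A = 11.4 mm.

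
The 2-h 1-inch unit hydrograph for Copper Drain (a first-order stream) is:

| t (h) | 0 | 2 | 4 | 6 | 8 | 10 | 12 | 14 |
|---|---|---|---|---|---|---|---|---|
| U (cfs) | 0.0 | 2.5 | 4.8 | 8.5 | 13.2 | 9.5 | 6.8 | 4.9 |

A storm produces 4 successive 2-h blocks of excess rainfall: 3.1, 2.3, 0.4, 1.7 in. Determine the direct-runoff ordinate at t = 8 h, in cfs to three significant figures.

By discrete convolution, Q_j = Σ (P_i / 1 in) · U_{j−i}.
At t = 8 h (j=4): Q = (3.1/1)·13.2 + (2.3/1)·8.5 + (0.4/1)·4.8 + (1.7/1)·2.5 = 66.6 cfs.

Q ≈ 66.6 cfs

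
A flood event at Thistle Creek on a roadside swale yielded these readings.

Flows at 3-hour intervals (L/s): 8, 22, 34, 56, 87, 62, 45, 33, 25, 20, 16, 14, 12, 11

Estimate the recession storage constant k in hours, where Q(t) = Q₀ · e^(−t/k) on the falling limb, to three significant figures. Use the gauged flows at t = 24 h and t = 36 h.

k ≈ 16.3 h

On the falling limb, Q drops from 25 to 12 L/s between t = 24 h and t = 36 h (Δt = 12 h).
k = −Δt / ln(Q₂/Q₁) = −12 / ln(12/25) = 16.3 h.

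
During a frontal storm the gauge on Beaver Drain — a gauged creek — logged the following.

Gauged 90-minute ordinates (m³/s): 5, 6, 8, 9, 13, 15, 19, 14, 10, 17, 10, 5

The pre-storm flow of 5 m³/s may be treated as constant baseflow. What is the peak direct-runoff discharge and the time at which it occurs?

Subtracting baseflow gives direct-runoff ordinates: 0.0, 1.0, 3.0, 4.0, 8.0, 10.0, 14.0, 9.0, 5.0, 12.0, 5.0, 0.0 m³/s.
The maximum is 14.0 m³/s, occurring at the reading for t = 9 h.

Q_p = 14.0 m³/s at t = 9 h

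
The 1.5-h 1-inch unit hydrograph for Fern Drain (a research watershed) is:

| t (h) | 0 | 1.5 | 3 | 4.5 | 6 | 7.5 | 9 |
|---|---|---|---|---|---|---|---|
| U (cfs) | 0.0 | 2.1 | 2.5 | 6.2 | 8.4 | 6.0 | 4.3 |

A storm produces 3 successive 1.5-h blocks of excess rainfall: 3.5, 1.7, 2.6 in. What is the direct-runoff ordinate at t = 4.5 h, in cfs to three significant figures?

Q ≈ 31.4 cfs

By discrete convolution, Q_j = Σ (P_i / 1 in) · U_{j−i}.
At t = 4.5 h (j=3): Q = (3.5/1)·6.2 + (1.7/1)·2.5 + (2.6/1)·2.1 = 31.4 cfs.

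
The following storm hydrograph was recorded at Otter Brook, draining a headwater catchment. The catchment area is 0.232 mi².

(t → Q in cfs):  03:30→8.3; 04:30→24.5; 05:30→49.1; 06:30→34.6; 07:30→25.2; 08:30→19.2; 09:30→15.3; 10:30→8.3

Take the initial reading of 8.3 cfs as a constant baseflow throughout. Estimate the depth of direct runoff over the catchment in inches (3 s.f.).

d ≈ 0.789 in

Direct runoff: 0.0, 16.2, 40.8, 26.3, 16.9, 10.9, 7.0, 0.0 cfs; ΣQ_DR = 118.1 cfs.
V = ΣQ_DR · Δt = 118.1 × 3600 s = 4.252 × 10^5 ft³.
Over A = 0.232 mi², depth = V / A = 0.789 in.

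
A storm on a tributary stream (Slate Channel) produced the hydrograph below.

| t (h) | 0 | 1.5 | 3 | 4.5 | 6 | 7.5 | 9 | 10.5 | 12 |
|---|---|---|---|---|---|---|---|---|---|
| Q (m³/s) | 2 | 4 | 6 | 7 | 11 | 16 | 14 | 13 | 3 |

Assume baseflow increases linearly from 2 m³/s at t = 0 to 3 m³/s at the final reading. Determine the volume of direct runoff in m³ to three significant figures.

V ≈ 2.89 × 10^5 m³

Direct-runoff ordinates (Q − Q_b): 0.00, 1.88, 3.75, 4.62, 8.50, 13.38, 11.25, 10.12, 0.00 m³/s.
ΣQ_DR = 53.50 m³/s.
With Δt = 1.5 h = 5400 s, V = ΣQ_DR · Δt = 53.50 × 5400 = 2.89 × 10^5 m³.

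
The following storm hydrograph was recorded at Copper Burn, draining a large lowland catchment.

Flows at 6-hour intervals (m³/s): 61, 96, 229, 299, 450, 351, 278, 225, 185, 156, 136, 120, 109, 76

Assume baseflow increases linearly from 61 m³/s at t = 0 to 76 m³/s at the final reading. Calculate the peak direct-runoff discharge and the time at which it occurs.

Subtracting baseflow gives direct-runoff ordinates: 0.00, 33.85, 165.69, 234.54, 384.38, 284.23, 210.08, 155.92, 114.77, 84.62, 63.46, 46.31, 34.15, 0.00 m³/s.
The maximum is 384.38 m³/s, occurring at the reading for t = 24 h.

Q_p = 384.38 m³/s at t = 24 h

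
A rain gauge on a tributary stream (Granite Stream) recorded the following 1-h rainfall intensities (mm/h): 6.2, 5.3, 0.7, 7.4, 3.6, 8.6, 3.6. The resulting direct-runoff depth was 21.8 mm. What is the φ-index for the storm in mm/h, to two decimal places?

φ ≈ 2.15 mm/h

Only the 6 blocks with intensity above φ contribute runoff: 6.2, 5.3, 7.4, 3.6, 8.6, 3.6 mm/h.
Σ(I−φ)·Δt = d  ⇒  (6.2+5.3+7.4+3.6+8.6+3.6 − 6φ)·1 = 21.8
φ = (34.70 − 21.8/1) / 6 = 2.15 mm/h.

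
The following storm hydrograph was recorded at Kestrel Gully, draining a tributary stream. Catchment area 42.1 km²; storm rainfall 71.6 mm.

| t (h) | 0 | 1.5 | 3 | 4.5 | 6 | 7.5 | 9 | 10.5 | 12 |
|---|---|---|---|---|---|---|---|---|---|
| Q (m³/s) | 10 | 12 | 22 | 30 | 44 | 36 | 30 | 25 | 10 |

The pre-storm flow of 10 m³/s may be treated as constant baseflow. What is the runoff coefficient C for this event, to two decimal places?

ΣQ_DR = 129.0 m³/s; V = ΣQ_DR·Δt = 6.966 × 10^5 m³.
Runoff depth d = V / A = 16.55 mm.
C = d / P = 16.55 / 71.6 = 0.23.

C ≈ 0.23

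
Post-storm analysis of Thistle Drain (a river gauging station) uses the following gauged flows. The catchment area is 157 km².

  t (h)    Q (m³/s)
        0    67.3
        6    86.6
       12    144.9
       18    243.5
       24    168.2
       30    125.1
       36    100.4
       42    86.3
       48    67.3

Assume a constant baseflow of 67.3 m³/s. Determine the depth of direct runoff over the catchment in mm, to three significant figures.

Direct runoff: 0.0, 19.3, 77.6, 176.2, 100.9, 57.8, 33.1, 19.0, 0.0 m³/s; ΣQ_DR = 483.9 m³/s.
V = ΣQ_DR · Δt = 483.9 × 21600 s = 1.045 × 10^7 m³.
Over A = 157 km², depth = V / A = 66.6 mm.

d ≈ 66.6 mm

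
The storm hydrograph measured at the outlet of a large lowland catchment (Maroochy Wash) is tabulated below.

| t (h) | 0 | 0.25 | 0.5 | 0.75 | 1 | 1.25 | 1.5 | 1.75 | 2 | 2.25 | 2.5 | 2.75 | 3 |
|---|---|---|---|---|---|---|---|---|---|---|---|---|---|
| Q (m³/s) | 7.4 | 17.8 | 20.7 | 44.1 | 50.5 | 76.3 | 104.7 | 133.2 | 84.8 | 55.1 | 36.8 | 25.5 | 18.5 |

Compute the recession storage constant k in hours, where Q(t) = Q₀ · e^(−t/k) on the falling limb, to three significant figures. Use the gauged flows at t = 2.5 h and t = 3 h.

On the falling limb, Q drops from 36.8 to 18.5 m³/s between t = 2.5 h and t = 3 h (Δt = 0.5 h).
k = −Δt / ln(Q₂/Q₁) = −0.5 / ln(18.5/36.8) = 0.727 h.

k ≈ 0.727 h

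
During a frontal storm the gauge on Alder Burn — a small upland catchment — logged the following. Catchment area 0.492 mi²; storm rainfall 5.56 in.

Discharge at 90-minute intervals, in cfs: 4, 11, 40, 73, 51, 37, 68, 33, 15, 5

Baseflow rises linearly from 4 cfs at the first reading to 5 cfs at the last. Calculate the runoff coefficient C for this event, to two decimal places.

C ≈ 0.25

ΣQ_DR = 292.0 cfs; V = ΣQ_DR·Δt = 1.577 × 10^6 ft³.
Runoff depth d = V / A = 1.380 in.
C = d / P = 1.380 / 5.56 = 0.25.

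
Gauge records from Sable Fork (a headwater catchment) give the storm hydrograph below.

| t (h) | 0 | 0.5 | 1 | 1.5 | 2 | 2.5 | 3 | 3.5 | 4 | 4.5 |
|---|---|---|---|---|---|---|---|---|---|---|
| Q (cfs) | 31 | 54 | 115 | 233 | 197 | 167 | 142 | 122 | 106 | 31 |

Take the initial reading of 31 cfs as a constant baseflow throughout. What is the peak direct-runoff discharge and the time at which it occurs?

Q_p = 202.0 cfs at t = 1.5 h

Subtracting baseflow gives direct-runoff ordinates: 0.0, 23.0, 84.0, 202.0, 166.0, 136.0, 111.0, 91.0, 75.0, 0.0 cfs.
The maximum is 202.0 cfs, occurring at the reading for t = 1.5 h.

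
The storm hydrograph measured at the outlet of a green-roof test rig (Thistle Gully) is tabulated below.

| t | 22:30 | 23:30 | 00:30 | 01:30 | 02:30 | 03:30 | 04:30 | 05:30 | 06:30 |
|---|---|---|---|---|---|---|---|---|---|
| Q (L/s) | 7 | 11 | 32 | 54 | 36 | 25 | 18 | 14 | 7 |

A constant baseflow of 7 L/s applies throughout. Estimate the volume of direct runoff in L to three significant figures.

Direct-runoff ordinates (Q − Q_b): 0.0, 4.0, 25.0, 47.0, 29.0, 18.0, 11.0, 7.0, 0.0 L/s.
ΣQ_DR = 141.0 L/s.
With Δt = 1 h = 3600 s, V = ΣQ_DR · Δt = 141.0 × 3600 = 5.08 × 10^5 L.

V ≈ 5.08 × 10^5 L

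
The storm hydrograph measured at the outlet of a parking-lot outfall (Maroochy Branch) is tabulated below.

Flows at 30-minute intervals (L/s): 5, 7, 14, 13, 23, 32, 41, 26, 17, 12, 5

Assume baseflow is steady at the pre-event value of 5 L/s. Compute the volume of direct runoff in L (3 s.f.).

Direct-runoff ordinates (Q − Q_b): 0.0, 2.0, 9.0, 8.0, 18.0, 27.0, 36.0, 21.0, 12.0, 7.0, 0.0 L/s.
ΣQ_DR = 140.0 L/s.
With Δt = 0.5 h = 1800 s, V = ΣQ_DR · Δt = 140.0 × 1800 = 2.52 × 10^5 L.

V ≈ 2.52 × 10^5 L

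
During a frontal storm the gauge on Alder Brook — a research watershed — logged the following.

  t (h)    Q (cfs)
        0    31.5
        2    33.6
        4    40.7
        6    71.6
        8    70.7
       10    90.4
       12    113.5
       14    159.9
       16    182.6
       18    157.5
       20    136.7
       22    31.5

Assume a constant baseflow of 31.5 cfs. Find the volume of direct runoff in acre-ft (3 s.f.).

Direct-runoff ordinates (Q − Q_b): 0.0, 2.1, 9.2, 40.1, 39.2, 58.9, 82.0, 128.4, 151.1, 126.0, 105.2, 0.0 cfs.
ΣQ_DR = 742.2 cfs.
With Δt = 2 h = 7200 s, V = ΣQ_DR · Δt = 742.2 × 7200 = 5.34 × 10^6 ft³ = 123 acre-ft.

V ≈ 123 acre-ft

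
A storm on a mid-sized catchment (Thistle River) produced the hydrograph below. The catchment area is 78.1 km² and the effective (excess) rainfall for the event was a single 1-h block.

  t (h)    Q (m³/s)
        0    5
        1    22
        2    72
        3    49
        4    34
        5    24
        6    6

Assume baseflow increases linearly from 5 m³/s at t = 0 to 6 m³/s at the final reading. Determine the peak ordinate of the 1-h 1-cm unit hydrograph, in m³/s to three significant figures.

U_p ≈ 83.4 m³/s

Direct runoff: 0.00, 16.83, 66.67, 43.50, 28.33, 18.17, 0.00 m³/s; ΣQ_DR = 173.5 m³/s, peak = 66.67 m³/s.
Runoff depth d = ΣQ_DR·Δt / A = 173.5 × 3600 / (78.1 km²) = 7.997 mm.
The 1-cm UH is the DRH scaled by (10 mm)/d, so U_p = 66.67 × 10/7.997 = 83.4 m³/s.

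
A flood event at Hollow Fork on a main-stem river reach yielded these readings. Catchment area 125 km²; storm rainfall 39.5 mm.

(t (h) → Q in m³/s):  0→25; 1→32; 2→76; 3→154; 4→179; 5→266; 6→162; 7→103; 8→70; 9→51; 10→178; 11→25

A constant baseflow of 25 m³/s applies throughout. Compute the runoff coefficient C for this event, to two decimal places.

C ≈ 0.74

ΣQ_DR = 1021 m³/s; V = ΣQ_DR·Δt = 3.676 × 10^6 m³.
Runoff depth d = V / A = 29.40 mm.
C = d / P = 29.40 / 39.5 = 0.74.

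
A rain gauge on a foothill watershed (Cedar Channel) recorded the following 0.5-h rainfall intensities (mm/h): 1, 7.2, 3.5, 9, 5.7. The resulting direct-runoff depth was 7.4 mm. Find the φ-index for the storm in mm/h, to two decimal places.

Only the 4 blocks with intensity above φ contribute runoff: 7.2, 3.5, 9, 5.7 mm/h.
Σ(I−φ)·Δt = d  ⇒  (7.2+3.5+9+5.7 − 4φ)·0.5 = 7.4
φ = (25.40 − 7.4/0.5) / 4 = 2.65 mm/h.

φ ≈ 2.65 mm/h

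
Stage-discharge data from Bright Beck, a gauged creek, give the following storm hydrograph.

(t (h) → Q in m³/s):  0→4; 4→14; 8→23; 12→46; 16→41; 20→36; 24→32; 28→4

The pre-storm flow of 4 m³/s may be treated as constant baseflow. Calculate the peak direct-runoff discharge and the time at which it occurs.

Subtracting baseflow gives direct-runoff ordinates: 0.0, 10.0, 19.0, 42.0, 37.0, 32.0, 28.0, 0.0 m³/s.
The maximum is 42.0 m³/s, occurring at the reading for t = 12 h.

Q_p = 42.0 m³/s at t = 12 h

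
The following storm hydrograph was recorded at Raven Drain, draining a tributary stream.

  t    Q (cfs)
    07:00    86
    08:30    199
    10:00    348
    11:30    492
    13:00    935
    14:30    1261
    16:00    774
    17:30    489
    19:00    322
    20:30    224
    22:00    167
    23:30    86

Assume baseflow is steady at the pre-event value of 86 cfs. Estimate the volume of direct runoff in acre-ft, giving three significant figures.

Direct-runoff ordinates (Q − Q_b): 0.0, 113.0, 262.0, 406.0, 849.0, 1175.0, 688.0, 403.0, 236.0, 138.0, 81.0, 0.0 cfs.
ΣQ_DR = 4351 cfs.
With Δt = 1.5 h = 5400 s, V = ΣQ_DR · Δt = 4351 × 5400 = 2.35 × 10^7 ft³ = 539 acre-ft.

V ≈ 539 acre-ft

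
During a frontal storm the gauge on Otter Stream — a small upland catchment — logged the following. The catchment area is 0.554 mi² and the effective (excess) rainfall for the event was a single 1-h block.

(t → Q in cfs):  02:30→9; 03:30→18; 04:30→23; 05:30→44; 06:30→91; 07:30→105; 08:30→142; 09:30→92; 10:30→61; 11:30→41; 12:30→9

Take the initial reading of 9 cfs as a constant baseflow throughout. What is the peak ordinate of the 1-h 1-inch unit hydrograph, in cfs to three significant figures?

U_p ≈ 88.7 cfs

Direct runoff: 0.0, 9.0, 14.0, 35.0, 82.0, 96.0, 133.0, 83.0, 52.0, 32.0, 0.0 cfs; ΣQ_DR = 536.0 cfs, peak = 133.0 cfs.
Runoff depth d = ΣQ_DR·Δt / A = 536.0 × 3600 / (0.554 mi²) = 1.499 in.
The 1-inch UH is the DRH scaled by (1 in)/d, so U_p = 133.0 × 1/1.499 = 88.7 cfs.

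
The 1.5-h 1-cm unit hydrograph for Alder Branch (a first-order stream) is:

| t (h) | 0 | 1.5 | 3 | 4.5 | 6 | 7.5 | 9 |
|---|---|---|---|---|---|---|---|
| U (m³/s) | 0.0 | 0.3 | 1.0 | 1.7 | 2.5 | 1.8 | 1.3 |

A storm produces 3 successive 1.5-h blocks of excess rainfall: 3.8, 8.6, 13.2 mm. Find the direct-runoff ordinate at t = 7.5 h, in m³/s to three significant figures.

Q ≈ 5.08 m³/s

By discrete convolution, Q_j = Σ (P_i / 10 mm) · U_{j−i}.
At t = 7.5 h (j=5): Q = (3.8/10)·1.8 + (8.6/10)·2.5 + (13.2/10)·1.7 = 5.08 m³/s.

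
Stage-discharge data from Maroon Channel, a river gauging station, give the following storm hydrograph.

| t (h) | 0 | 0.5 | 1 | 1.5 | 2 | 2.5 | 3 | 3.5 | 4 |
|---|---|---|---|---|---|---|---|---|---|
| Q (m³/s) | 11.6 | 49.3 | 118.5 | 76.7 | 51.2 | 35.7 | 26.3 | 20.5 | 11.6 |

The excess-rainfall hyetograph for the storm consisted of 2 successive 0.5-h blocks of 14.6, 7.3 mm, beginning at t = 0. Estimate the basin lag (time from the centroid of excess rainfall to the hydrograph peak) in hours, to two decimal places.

Centroid of excess rainfall: t_c = Σ P_i·t̄_i / ΣP_i = 0.4167 h (block centres at 0.25, 0.75 h).
Hydrograph peak occurs at t = 1 h, so basin lag t_L = 1 − 0.4167 = 0.58 h.

t_L ≈ 0.58 h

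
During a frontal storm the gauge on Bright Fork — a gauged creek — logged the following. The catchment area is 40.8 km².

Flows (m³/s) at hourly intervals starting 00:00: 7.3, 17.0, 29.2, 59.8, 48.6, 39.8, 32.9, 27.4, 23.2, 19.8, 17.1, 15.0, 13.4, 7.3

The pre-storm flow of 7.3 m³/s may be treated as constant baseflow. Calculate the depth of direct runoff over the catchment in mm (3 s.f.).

Direct runoff: 0.0, 9.7, 21.9, 52.5, 41.3, 32.5, 25.6, 20.1, 15.9, 12.5, 9.8, 7.7, 6.1, 0.0 m³/s; ΣQ_DR = 255.6 m³/s.
V = ΣQ_DR · Δt = 255.6 × 3600 s = 9.202 × 10^5 m³.
Over A = 40.8 km², depth = V / A = 22.6 mm.

d ≈ 22.6 mm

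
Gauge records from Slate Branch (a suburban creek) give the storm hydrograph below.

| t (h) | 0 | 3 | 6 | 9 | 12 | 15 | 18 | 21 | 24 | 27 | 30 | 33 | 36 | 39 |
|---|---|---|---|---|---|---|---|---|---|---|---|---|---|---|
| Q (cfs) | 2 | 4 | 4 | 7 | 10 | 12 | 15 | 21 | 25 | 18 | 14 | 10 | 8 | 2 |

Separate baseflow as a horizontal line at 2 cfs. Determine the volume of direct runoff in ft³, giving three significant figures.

V ≈ 1.34 × 10^6 ft³

Direct-runoff ordinates (Q − Q_b): 0.0, 2.0, 2.0, 5.0, 8.0, 10.0, 13.0, 19.0, 23.0, 16.0, 12.0, 8.0, 6.0, 0.0 cfs.
ΣQ_DR = 124.0 cfs.
With Δt = 3 h = 10800 s, V = ΣQ_DR · Δt = 124.0 × 10800 = 1.34 × 10^6 ft³.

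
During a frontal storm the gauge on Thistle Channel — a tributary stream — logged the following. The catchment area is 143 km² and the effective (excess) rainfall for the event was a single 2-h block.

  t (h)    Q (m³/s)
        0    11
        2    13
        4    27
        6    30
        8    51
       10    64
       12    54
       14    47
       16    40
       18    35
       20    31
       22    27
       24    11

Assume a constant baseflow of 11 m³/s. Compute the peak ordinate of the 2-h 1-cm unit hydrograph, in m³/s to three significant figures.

Direct runoff: 0.0, 2.0, 16.0, 19.0, 40.0, 53.0, 43.0, 36.0, 29.0, 24.0, 20.0, 16.0, 0.0 m³/s; ΣQ_DR = 298.0 m³/s, peak = 53.0 m³/s.
Runoff depth d = ΣQ_DR·Δt / A = 298.0 × 7200 / (143 km²) = 15.00 mm.
The 1-cm UH is the DRH scaled by (10 mm)/d, so U_p = 53.0 × 10/15.00 = 35.3 m³/s.

U_p ≈ 35.3 m³/s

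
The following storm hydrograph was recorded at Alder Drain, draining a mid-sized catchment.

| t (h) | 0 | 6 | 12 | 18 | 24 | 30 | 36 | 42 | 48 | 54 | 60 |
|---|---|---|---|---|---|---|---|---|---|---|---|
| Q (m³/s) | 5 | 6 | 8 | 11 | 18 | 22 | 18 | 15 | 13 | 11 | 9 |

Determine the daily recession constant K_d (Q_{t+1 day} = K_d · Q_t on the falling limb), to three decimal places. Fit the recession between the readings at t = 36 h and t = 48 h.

Between t = 36 h and t = 48 h the flow falls from 18 to 13 m³/s over 2×6 h = 12 h.
Per-interval ratio K = (13/18)^(1/2) = 0.8498; K_d = K^(24/6) = 0.522.

K_d ≈ 0.522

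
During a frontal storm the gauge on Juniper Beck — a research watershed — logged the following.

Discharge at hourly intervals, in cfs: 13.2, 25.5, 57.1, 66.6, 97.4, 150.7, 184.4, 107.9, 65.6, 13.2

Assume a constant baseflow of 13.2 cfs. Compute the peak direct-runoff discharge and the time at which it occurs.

Q_p = 171.2 cfs at t = 6 h

Subtracting baseflow gives direct-runoff ordinates: 0.0, 12.3, 43.9, 53.4, 84.2, 137.5, 171.2, 94.7, 52.4, 0.0 cfs.
The maximum is 171.2 cfs, occurring at the reading for t = 6 h.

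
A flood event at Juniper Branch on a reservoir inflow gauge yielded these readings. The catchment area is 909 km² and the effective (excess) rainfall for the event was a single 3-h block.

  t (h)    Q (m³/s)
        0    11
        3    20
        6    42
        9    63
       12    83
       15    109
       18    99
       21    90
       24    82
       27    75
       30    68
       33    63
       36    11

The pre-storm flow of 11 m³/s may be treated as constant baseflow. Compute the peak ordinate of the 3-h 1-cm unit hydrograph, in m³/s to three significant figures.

Direct runoff: 0.0, 9.0, 31.0, 52.0, 72.0, 98.0, 88.0, 79.0, 71.0, 64.0, 57.0, 52.0, 0.0 m³/s; ΣQ_DR = 673.0 m³/s, peak = 98.0 m³/s.
Runoff depth d = ΣQ_DR·Δt / A = 673.0 × 10800 / (909 km²) = 7.996 mm.
The 1-cm UH is the DRH scaled by (10 mm)/d, so U_p = 98.0 × 10/7.996 = 123 m³/s.

U_p ≈ 123 m³/s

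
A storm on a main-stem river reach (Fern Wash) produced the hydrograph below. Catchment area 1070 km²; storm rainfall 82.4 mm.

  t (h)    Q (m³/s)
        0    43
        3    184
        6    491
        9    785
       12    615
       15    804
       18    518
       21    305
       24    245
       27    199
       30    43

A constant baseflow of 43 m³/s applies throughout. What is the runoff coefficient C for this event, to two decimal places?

C ≈ 0.46

ΣQ_DR = 3759 m³/s; V = ΣQ_DR·Δt = 4.060 × 10^7 m³.
Runoff depth d = V / A = 37.94 mm.
C = d / P = 37.94 / 82.4 = 0.46.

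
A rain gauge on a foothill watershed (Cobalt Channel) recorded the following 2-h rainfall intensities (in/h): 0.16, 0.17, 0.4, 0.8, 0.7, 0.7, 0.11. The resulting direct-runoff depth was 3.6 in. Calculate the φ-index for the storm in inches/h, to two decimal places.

Only the 4 blocks with intensity above φ contribute runoff: 0.4, 0.8, 0.7, 0.7 in/h.
Σ(I−φ)·Δt = d  ⇒  (0.4+0.8+0.7+0.7 − 4φ)·2 = 3.6
φ = (2.600 − 3.6/2) / 4 = 0.20 in/h.

φ ≈ 0.20 in/h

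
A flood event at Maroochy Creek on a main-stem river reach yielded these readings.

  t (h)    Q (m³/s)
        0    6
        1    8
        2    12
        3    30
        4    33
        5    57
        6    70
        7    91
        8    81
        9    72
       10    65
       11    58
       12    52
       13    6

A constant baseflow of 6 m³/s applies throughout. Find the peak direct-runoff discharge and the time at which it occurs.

Subtracting baseflow gives direct-runoff ordinates: 0.0, 2.0, 6.0, 24.0, 27.0, 51.0, 64.0, 85.0, 75.0, 66.0, 59.0, 52.0, 46.0, 0.0 m³/s.
The maximum is 85.0 m³/s, occurring at the reading for t = 7 h.

Q_p = 85.0 m³/s at t = 7 h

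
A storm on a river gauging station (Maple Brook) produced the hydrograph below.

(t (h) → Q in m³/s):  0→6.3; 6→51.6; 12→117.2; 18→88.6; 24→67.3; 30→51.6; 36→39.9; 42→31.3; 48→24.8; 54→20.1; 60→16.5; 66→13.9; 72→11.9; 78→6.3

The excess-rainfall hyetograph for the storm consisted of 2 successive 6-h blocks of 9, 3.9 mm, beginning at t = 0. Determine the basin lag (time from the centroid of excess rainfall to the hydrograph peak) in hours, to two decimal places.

t_L ≈ 7.19 h

Centroid of excess rainfall: t_c = Σ P_i·t̄_i / ΣP_i = 4.8140 h (block centres at 3, 9 h).
Hydrograph peak occurs at t = 12 h, so basin lag t_L = 12 − 4.8140 = 7.19 h.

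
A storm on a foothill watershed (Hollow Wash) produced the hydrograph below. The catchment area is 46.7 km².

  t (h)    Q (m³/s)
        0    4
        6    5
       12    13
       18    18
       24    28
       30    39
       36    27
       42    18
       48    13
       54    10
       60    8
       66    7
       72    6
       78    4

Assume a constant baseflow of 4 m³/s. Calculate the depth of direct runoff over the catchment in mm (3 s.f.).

d ≈ 66.6 mm

Direct runoff: 0.0, 1.0, 9.0, 14.0, 24.0, 35.0, 23.0, 14.0, 9.0, 6.0, 4.0, 3.0, 2.0, 0.0 m³/s; ΣQ_DR = 144.0 m³/s.
V = ΣQ_DR · Δt = 144.0 × 21600 s = 3.110 × 10^6 m³.
Over A = 46.7 km², depth = V / A = 66.6 mm.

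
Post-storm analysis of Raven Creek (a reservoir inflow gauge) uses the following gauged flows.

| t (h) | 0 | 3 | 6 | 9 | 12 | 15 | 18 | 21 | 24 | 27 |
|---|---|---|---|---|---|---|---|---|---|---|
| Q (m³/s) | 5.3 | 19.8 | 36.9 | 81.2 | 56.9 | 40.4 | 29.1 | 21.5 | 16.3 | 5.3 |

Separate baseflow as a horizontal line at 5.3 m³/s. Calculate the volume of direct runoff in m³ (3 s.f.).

Direct-runoff ordinates (Q − Q_b): 0.0, 14.5, 31.6, 75.9, 51.6, 35.1, 23.8, 16.2, 11.0, 0.0 m³/s.
ΣQ_DR = 259.7 m³/s.
With Δt = 3 h = 10800 s, V = ΣQ_DR · Δt = 259.7 × 10800 = 2.80 × 10^6 m³.

V ≈ 2.80 × 10^6 m³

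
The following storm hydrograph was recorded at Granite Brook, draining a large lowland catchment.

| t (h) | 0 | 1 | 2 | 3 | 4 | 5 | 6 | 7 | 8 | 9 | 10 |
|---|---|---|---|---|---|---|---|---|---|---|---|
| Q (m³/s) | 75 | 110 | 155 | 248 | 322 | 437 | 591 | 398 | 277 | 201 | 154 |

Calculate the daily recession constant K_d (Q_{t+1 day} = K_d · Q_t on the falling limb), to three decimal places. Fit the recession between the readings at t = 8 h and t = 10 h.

K_d ≈ 0.001

Between t = 8 h and t = 10 h the flow falls from 277 to 154 m³/s over 2×1 h = 2 h.
Per-interval ratio K = (154/277)^(1/2) = 0.7456; K_d = K^(24/1) = 0.001.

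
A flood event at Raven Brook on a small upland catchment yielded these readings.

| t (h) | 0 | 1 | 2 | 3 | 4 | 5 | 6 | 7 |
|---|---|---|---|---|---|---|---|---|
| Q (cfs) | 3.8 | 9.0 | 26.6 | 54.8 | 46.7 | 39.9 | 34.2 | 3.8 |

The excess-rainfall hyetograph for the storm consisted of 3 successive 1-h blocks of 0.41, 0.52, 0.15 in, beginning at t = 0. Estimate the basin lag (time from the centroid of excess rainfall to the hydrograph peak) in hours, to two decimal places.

Centroid of excess rainfall: t_c = Σ P_i·t̄_i / ΣP_i = 1.2593 h (block centres at 0.5, 1.5, 2.5 h).
Hydrograph peak occurs at t = 3 h, so basin lag t_L = 3 − 1.2593 = 1.74 h.

t_L ≈ 1.74 h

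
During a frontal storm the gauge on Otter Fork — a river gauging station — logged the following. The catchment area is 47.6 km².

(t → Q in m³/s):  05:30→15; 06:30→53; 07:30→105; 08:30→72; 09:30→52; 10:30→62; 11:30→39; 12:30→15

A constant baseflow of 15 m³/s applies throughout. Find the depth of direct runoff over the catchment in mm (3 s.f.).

Direct runoff: 0.0, 38.0, 90.0, 57.0, 37.0, 47.0, 24.0, 0.0 m³/s; ΣQ_DR = 293.0 m³/s.
V = ΣQ_DR · Δt = 293.0 × 3600 s = 1.055 × 10^6 m³.
Over A = 47.6 km², depth = V / A = 22.2 mm.

d ≈ 22.2 mm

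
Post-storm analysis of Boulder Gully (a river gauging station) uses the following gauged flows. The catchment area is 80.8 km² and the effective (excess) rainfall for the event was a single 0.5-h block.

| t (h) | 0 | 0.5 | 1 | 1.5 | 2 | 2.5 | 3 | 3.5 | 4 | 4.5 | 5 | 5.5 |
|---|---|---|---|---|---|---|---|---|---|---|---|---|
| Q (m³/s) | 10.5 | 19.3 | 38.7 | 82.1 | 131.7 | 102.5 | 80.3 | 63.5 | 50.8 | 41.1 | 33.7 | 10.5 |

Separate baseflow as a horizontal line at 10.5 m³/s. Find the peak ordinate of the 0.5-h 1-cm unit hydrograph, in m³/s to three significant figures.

Direct runoff: 0.0, 8.8, 28.2, 71.6, 121.2, 92.0, 69.8, 53.0, 40.3, 30.6, 23.2, 0.0 m³/s; ΣQ_DR = 538.7 m³/s, peak = 121.2 m³/s.
Runoff depth d = ΣQ_DR·Δt / A = 538.7 × 1800 / (80.8 km²) = 12.00 mm.
The 1-cm UH is the DRH scaled by (10 mm)/d, so U_p = 121.2 × 10/12.00 = 101 m³/s.

U_p ≈ 101 m³/s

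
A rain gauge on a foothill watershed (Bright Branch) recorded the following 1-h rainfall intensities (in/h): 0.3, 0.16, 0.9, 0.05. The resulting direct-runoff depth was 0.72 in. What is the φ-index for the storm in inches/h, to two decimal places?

Only the 2 blocks with intensity above φ contribute runoff: 0.3, 0.9 in/h.
Σ(I−φ)·Δt = d  ⇒  (0.3+0.9 − 2φ)·1 = 0.72
φ = (1.200 − 0.72/1) / 2 = 0.24 in/h.

φ ≈ 0.24 in/h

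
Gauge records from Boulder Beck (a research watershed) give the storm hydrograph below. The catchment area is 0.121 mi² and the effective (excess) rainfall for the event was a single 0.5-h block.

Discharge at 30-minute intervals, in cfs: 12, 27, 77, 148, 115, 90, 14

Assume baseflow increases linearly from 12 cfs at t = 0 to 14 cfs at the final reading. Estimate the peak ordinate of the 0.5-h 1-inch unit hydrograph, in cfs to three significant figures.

U_p ≈ 53.8 cfs

Direct runoff: 0.00, 14.67, 64.33, 135.00, 101.67, 76.33, 0.00 cfs; ΣQ_DR = 392.0 cfs, peak = 135.00 cfs.
Runoff depth d = ΣQ_DR·Δt / A = 392.0 × 1800 / (0.121 mi²) = 2.510 in.
The 1-inch UH is the DRH scaled by (1 in)/d, so U_p = 135.00 × 1/2.510 = 53.8 cfs.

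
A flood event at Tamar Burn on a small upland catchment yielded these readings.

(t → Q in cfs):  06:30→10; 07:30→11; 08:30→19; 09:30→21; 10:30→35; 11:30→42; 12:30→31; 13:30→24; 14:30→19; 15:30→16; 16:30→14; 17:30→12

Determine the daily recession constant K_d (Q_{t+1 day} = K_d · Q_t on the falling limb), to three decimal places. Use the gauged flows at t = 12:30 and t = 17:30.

K_d ≈ 0.011

Between t = 12:30 and t = 17:30 the flow falls from 31 to 12 cfs over 5×1 h = 5 h.
Per-interval ratio K = (12/31)^(1/5) = 0.8271; K_d = K^(24/1) = 0.011.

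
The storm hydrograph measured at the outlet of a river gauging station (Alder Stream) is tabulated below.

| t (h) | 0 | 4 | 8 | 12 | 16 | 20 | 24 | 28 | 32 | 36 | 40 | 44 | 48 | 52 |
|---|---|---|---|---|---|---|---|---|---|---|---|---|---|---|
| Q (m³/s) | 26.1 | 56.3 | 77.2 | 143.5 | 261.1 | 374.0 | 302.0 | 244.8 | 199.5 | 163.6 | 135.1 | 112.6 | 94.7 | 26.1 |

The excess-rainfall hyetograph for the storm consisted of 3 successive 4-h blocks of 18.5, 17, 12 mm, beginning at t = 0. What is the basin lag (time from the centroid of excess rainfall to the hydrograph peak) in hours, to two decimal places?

Centroid of excess rainfall: t_c = Σ P_i·t̄_i / ΣP_i = 5.4526 h (block centres at 2, 6, 10 h).
Hydrograph peak occurs at t = 20 h, so basin lag t_L = 20 − 5.4526 = 14.55 h.

t_L ≈ 14.55 h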